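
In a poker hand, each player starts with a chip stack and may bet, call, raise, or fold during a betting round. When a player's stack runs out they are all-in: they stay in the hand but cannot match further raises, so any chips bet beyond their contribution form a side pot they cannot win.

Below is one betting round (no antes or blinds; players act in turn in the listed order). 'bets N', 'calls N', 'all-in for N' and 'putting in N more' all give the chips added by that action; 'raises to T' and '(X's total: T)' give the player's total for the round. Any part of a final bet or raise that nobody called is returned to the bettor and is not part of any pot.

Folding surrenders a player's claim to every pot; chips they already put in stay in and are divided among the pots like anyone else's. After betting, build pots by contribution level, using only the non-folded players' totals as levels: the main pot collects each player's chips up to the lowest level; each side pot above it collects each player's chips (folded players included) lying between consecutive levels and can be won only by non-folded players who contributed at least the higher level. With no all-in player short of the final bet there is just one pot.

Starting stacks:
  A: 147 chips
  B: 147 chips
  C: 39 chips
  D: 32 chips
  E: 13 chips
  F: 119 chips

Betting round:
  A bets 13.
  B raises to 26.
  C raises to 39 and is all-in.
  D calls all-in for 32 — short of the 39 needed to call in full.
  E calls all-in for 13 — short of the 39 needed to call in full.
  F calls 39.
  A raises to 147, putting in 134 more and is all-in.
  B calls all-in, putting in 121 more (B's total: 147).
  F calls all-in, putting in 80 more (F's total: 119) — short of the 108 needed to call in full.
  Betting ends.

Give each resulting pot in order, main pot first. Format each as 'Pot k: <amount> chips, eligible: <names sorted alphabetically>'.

Contributions: A=147, B=147, C=39, D=32, E=13, F=119
Pot levels (distinct totals of non-folded players): 13, 32, 39, 119, 147
Layer 1-13: 13 each from A, B, C, D, E, F = 13*6 = 78 chips; eligible A, B, C, D, E, F
Layer 14-32: 19 each from A, B, C, D, F = 19*5 = 95 chips; eligible A, B, C, D, F
Layer 33-39: 7 each from A, B, C, F = 7*4 = 28 chips; eligible A, B, C, F
Layer 40-119: 80 each from A, B, F = 80*3 = 240 chips; eligible A, B, F
Layer 120-147: 28 each from A, B = 28*2 = 56 chips; eligible A, B

Pot 1: 78 chips, eligible: A, B, C, D, E, F
Pot 2: 95 chips, eligible: A, B, C, D, F
Pot 3: 28 chips, eligible: A, B, C, F
Pot 4: 240 chips, eligible: A, B, F
Pot 5: 56 chips, eligible: A, B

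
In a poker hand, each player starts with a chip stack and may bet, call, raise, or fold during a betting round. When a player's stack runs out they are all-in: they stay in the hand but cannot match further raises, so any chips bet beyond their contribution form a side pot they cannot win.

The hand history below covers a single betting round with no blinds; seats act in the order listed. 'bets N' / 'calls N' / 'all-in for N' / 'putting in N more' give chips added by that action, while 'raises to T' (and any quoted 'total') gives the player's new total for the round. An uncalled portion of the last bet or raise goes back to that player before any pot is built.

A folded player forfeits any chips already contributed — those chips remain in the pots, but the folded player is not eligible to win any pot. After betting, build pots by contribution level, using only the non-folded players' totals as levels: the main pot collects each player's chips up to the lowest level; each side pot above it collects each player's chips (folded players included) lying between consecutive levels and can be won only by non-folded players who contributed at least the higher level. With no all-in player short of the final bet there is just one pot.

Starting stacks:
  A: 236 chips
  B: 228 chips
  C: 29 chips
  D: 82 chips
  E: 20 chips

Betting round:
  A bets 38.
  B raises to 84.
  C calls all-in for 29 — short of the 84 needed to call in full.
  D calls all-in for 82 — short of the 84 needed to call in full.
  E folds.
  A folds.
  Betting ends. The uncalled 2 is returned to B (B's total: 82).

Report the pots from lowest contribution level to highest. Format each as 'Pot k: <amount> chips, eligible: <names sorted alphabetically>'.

Contributions (after 2 returned to B): A=38, B=82, C=29, D=82
Folded: A, E
Pot levels (distinct totals of non-folded players): 29, 82
Layer 1-29: 29 each from A, B, C, D = 29*4 = 116 chips; eligible B, C, D
Layer 30-82: A 9 + B 53 + D 53 = 115 chips; eligible B, D

Pot 1: 116 chips, eligible: B, C, D
Pot 2: 115 chips, eligible: B, D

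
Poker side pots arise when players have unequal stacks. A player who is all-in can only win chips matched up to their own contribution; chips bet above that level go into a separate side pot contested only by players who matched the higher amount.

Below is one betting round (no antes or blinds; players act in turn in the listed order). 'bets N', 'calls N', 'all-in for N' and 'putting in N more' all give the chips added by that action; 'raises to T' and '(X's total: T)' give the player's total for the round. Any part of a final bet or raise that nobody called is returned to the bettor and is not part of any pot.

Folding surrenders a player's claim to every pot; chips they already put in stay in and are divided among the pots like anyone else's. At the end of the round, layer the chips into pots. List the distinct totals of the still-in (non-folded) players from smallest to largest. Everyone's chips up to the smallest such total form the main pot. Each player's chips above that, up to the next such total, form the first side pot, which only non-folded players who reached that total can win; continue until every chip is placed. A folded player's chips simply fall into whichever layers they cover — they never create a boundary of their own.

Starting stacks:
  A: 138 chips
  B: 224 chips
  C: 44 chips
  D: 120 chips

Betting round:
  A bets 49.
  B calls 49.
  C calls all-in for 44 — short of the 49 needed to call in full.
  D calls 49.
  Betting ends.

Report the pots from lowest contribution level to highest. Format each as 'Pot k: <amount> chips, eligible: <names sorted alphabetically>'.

Contributions: A=49, B=49, C=44, D=49
Pot levels (distinct totals of non-folded players): 44, 49
Layer 1-44: 44 each from A, B, C, D = 44*4 = 176 chips; eligible A, B, C, D
Layer 45-49: 5 each from A, B, D = 5*3 = 15 chips; eligible A, B, D

Pot 1: 176 chips, eligible: A, B, C, D
Pot 2: 15 chips, eligible: A, B, D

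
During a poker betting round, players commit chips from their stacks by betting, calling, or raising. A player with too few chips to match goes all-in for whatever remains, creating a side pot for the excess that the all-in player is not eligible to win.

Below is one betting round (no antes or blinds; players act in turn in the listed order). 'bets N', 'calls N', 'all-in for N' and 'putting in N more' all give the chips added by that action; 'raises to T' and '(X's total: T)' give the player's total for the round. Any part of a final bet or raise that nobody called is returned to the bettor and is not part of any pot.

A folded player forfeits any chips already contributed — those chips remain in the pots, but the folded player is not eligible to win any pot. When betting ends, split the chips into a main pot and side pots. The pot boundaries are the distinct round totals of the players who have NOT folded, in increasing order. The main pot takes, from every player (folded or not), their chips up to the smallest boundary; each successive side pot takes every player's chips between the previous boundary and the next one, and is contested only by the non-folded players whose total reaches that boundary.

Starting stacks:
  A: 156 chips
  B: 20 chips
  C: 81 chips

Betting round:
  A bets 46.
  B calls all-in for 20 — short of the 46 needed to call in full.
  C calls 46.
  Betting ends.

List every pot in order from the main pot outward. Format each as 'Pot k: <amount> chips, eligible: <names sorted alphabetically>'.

Contributions: A=46, B=20, C=46
Pot levels (distinct totals of non-folded players): 20, 46
Layer 1-20: 20 each from A, B, C = 20*3 = 60 chips; eligible A, B, C
Layer 21-46: 26 each from A, C = 26*2 = 52 chips; eligible A, C

Pot 1: 60 chips, eligible: A, B, C
Pot 2: 52 chips, eligible: A, C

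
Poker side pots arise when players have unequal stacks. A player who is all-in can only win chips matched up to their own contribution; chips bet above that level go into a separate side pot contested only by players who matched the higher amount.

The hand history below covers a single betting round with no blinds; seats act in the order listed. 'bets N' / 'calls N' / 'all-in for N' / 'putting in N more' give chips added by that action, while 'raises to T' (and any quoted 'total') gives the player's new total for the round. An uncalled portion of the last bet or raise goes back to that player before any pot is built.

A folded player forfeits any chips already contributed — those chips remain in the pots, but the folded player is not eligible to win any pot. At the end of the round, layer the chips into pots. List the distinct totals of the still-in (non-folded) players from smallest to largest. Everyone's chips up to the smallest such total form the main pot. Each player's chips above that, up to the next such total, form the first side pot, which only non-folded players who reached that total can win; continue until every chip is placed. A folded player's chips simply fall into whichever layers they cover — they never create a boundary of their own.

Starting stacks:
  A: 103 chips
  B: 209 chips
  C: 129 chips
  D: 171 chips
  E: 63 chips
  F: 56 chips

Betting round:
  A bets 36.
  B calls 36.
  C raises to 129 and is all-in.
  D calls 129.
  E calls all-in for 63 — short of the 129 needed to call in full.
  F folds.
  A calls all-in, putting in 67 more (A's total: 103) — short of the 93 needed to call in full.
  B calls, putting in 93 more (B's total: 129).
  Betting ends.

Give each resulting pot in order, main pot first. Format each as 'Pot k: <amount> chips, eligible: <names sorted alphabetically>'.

Contributions: A=103, B=129, C=129, D=129, E=63
Folded: F
Pot levels (distinct totals of non-folded players): 63, 103, 129
Layer 1-63: 63 each from A, B, C, D, E = 63*5 = 315 chips; eligible A, B, C, D, E
Layer 64-103: 40 each from A, B, C, D = 40*4 = 160 chips; eligible A, B, C, D
Layer 104-129: 26 each from B, C, D = 26*3 = 78 chips; eligible B, C, D

Pot 1: 315 chips, eligible: A, B, C, D, E
Pot 2: 160 chips, eligible: A, B, C, D
Pot 3: 78 chips, eligible: B, C, D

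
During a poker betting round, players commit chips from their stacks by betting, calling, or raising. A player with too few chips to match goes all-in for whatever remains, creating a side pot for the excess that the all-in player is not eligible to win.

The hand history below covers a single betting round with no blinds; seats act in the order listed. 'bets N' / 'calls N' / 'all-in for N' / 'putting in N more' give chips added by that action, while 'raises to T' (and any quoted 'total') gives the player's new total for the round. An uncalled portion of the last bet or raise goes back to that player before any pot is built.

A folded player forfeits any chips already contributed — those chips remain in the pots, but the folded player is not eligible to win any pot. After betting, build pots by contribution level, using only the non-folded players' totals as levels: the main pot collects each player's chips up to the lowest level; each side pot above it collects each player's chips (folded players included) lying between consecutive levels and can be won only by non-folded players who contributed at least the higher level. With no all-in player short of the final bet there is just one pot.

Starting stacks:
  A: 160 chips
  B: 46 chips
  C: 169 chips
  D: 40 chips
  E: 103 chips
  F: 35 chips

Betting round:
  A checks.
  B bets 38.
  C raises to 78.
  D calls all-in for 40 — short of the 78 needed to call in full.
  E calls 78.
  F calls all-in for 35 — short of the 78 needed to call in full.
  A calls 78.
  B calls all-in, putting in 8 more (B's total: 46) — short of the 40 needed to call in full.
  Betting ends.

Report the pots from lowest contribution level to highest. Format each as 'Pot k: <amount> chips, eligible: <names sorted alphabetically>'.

Contributions: A=78, B=46, C=78, D=40, E=78, F=35
Pot levels (distinct totals of non-folded players): 35, 40, 46, 78
Layer 1-35: 35 each from A, B, C, D, E, F = 35*6 = 210 chips; eligible A, B, C, D, E, F
Layer 36-40: 5 each from A, B, C, D, E = 5*5 = 25 chips; eligible A, B, C, D, E
Layer 41-46: 6 each from A, B, C, E = 6*4 = 24 chips; eligible A, B, C, E
Layer 47-78: 32 each from A, C, E = 32*3 = 96 chips; eligible A, C, E

Pot 1: 210 chips, eligible: A, B, C, D, E, F
Pot 2: 25 chips, eligible: A, B, C, D, E
Pot 3: 24 chips, eligible: A, B, C, E
Pot 4: 96 chips, eligible: A, C, E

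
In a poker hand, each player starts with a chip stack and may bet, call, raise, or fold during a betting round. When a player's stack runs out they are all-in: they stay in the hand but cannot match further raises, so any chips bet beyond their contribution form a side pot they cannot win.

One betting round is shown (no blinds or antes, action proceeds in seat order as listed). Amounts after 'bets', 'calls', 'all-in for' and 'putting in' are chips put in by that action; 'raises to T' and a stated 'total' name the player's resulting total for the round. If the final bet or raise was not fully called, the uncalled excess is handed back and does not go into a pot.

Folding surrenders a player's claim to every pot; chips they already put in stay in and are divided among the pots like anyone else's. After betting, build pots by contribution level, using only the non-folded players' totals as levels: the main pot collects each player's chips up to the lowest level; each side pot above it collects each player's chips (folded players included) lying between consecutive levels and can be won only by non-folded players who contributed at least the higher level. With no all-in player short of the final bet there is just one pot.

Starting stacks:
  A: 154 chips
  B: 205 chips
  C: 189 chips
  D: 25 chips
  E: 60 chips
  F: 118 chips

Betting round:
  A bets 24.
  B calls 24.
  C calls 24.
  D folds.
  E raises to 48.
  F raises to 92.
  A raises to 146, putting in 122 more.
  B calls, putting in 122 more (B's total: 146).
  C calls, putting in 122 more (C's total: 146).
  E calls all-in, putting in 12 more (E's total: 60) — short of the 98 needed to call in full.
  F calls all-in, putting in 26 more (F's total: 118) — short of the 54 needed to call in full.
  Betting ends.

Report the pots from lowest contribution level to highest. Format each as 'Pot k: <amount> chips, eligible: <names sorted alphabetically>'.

Contributions: A=146, B=146, C=146, E=60, F=118
Folded: D
Pot levels (distinct totals of non-folded players): 60, 118, 146
Layer 1-60: 60 each from A, B, C, E, F = 60*5 = 300 chips; eligible A, B, C, E, F
Layer 61-118: 58 each from A, B, C, F = 58*4 = 232 chips; eligible A, B, C, F
Layer 119-146: 28 each from A, B, C = 28*3 = 84 chips; eligible A, B, C

Pot 1: 300 chips, eligible: A, B, C, E, F
Pot 2: 232 chips, eligible: A, B, C, F
Pot 3: 84 chips, eligible: A, B, C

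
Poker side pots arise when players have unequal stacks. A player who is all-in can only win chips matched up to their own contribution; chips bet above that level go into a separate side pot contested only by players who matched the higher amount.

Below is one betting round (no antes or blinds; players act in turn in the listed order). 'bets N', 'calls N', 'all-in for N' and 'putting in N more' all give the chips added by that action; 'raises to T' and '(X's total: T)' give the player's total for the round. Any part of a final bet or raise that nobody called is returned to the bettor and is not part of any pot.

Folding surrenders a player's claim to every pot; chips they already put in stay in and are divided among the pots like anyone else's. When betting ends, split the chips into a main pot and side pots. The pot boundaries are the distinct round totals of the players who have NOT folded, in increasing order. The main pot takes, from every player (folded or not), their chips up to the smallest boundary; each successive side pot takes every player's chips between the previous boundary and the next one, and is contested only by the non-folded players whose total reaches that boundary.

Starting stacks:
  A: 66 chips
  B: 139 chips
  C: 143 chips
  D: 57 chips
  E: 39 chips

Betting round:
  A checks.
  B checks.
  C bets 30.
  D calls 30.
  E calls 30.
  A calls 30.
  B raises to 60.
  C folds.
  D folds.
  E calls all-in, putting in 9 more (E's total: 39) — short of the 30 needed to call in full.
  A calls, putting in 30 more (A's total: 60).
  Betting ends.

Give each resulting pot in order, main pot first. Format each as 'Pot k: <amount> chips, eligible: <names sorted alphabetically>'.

Contributions: A=60, B=60, C=30, D=30, E=39
Folded: C, D
Pot levels (distinct totals of non-folded players): 39, 60
Layer 1-39: A 39 + B 39 + C 30 + D 30 + E 39 = 177 chips; eligible A, B, E
Layer 40-60: 21 each from A, B = 21*2 = 42 chips; eligible A, B

Pot 1: 177 chips, eligible: A, B, E
Pot 2: 42 chips, eligible: A, B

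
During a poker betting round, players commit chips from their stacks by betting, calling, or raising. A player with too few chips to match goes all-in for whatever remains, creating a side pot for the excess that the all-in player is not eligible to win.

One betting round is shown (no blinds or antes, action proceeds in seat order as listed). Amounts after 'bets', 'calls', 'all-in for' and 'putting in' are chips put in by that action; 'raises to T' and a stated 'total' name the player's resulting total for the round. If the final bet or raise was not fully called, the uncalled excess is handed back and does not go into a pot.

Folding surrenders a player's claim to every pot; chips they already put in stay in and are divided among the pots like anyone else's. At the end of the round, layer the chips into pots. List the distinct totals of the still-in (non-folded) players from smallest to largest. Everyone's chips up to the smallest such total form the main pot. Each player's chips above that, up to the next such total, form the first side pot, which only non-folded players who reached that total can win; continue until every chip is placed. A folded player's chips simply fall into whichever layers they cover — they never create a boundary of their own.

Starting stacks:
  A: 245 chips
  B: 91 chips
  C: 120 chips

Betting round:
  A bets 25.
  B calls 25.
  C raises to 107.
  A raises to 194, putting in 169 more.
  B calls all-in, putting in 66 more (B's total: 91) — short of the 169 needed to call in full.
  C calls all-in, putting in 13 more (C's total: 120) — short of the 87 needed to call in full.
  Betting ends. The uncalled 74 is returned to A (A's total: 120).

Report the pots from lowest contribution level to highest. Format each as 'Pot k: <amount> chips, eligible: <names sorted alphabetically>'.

Contributions (after 74 returned to A): A=120, B=91, C=120
Pot levels (distinct totals of non-folded players): 91, 120
Layer 1-91: 91 each from A, B, C = 91*3 = 273 chips; eligible A, B, C
Layer 92-120: 29 each from A, C = 29*2 = 58 chips; eligible A, C

Pot 1: 273 chips, eligible: A, B, C
Pot 2: 58 chips, eligible: A, C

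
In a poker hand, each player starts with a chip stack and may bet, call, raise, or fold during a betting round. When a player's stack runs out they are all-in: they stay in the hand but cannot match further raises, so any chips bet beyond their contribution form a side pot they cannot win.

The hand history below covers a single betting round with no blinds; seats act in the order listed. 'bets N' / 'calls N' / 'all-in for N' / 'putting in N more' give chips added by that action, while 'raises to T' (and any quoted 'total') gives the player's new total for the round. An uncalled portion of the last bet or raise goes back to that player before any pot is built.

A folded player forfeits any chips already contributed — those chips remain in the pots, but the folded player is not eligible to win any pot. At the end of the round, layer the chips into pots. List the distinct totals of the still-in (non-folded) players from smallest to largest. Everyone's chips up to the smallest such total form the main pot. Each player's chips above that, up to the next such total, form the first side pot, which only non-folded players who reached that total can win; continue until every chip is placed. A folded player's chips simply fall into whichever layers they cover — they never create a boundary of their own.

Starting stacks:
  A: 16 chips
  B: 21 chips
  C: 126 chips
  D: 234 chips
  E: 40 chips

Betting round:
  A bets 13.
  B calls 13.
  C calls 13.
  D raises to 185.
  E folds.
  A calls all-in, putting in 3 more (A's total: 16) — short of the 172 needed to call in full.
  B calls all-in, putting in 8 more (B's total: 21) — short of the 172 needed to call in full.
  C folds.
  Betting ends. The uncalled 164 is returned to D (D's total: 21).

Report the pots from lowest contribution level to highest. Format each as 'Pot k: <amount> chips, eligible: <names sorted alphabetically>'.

Pot 1: 61 chips, eligible: A, B, D
Pot 2: 10 chips, eligible: B, D

Derivation:
Contributions (after 164 returned to D): A=16, B=21, C=13, D=21
Folded: C, E
Pot levels (distinct totals of non-folded players): 16, 21
Layer 1-16: A 16 + B 16 + C 13 + D 16 = 61 chips; eligible A, B, D
Layer 17-21: 5 each from B, D = 5*2 = 10 chips; eligible B, D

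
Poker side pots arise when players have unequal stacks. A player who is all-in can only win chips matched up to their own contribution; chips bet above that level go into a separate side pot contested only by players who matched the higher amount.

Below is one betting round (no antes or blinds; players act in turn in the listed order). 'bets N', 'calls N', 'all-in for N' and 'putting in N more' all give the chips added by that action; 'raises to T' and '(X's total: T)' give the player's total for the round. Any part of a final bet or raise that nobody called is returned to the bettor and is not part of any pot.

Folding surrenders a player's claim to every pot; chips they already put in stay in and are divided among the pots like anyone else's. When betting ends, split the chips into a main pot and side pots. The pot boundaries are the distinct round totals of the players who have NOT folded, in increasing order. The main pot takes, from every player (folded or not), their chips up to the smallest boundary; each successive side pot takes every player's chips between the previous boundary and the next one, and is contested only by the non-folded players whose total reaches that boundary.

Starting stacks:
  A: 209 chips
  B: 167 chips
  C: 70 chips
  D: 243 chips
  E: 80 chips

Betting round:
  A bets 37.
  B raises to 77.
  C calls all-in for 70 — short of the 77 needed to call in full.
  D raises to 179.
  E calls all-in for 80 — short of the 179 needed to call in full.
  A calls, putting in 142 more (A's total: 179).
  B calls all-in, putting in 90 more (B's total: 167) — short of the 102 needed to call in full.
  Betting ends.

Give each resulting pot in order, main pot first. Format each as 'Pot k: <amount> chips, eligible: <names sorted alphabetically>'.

Pot 1: 350 chips, eligible: A, B, C, D, E
Pot 2: 40 chips, eligible: A, B, D, E
Pot 3: 261 chips, eligible: A, B, D
Pot 4: 24 chips, eligible: A, D

Derivation:
Contributions: A=179, B=167, C=70, D=179, E=80
Pot levels (distinct totals of non-folded players): 70, 80, 167, 179
Layer 1-70: 70 each from A, B, C, D, E = 70*5 = 350 chips; eligible A, B, C, D, E
Layer 71-80: 10 each from A, B, D, E = 10*4 = 40 chips; eligible A, B, D, E
Layer 81-167: 87 each from A, B, D = 87*3 = 261 chips; eligible A, B, D
Layer 168-179: 12 each from A, D = 12*2 = 24 chips; eligible A, D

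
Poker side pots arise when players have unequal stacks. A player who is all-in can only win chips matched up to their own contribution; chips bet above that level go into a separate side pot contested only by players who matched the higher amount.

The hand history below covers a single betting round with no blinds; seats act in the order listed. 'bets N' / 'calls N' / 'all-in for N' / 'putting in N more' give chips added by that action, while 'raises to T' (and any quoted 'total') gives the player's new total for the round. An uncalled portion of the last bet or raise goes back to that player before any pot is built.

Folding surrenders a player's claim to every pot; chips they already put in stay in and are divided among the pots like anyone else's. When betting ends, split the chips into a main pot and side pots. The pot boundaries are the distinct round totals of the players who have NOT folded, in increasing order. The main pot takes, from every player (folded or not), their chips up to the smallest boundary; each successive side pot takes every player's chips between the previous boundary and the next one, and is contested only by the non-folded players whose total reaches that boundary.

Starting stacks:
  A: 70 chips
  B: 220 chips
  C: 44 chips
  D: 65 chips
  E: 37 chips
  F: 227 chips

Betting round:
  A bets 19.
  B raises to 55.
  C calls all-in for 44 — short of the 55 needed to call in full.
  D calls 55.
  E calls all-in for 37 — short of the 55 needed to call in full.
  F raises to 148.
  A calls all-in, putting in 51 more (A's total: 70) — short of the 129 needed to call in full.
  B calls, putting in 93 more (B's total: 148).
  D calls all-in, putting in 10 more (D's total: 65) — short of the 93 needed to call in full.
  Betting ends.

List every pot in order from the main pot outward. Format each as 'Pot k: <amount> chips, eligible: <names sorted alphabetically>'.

Contributions: A=70, B=148, C=44, D=65, E=37, F=148
Pot levels (distinct totals of non-folded players): 37, 44, 65, 70, 148
Layer 1-37: 37 each from A, B, C, D, E, F = 37*6 = 222 chips; eligible A, B, C, D, E, F
Layer 38-44: 7 each from A, B, C, D, F = 7*5 = 35 chips; eligible A, B, C, D, F
Layer 45-65: 21 each from A, B, D, F = 21*4 = 84 chips; eligible A, B, D, F
Layer 66-70: 5 each from A, B, F = 5*3 = 15 chips; eligible A, B, F
Layer 71-148: 78 each from B, F = 78*2 = 156 chips; eligible B, F

Pot 1: 222 chips, eligible: A, B, C, D, E, F
Pot 2: 35 chips, eligible: A, B, C, D, F
Pot 3: 84 chips, eligible: A, B, D, F
Pot 4: 15 chips, eligible: A, B, F
Pot 5: 156 chips, eligible: B, F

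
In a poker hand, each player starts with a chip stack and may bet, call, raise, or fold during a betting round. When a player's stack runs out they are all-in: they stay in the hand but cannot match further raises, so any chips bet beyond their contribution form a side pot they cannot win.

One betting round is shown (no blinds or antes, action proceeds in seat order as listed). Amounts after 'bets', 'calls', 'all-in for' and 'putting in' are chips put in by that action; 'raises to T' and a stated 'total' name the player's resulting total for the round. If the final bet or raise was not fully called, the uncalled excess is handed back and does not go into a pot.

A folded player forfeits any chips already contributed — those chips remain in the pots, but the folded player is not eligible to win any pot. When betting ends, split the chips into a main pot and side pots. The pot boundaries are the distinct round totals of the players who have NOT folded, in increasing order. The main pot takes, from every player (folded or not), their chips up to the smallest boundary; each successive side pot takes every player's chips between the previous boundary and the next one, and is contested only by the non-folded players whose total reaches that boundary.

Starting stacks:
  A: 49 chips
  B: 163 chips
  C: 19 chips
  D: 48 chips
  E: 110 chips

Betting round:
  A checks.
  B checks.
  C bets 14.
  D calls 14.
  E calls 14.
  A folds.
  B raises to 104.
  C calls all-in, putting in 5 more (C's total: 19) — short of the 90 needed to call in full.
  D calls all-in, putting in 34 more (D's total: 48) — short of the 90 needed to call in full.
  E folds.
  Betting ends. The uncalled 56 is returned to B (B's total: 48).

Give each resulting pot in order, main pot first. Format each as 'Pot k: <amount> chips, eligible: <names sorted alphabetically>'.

Contributions (after 56 returned to B): B=48, C=19, D=48, E=14
Folded: A, E
Pot levels (distinct totals of non-folded players): 19, 48
Layer 1-19: B 19 + C 19 + D 19 + E 14 = 71 chips; eligible B, C, D
Layer 20-48: 29 each from B, D = 29*2 = 58 chips; eligible B, D

Pot 1: 71 chips, eligible: B, C, D
Pot 2: 58 chips, eligible: B, D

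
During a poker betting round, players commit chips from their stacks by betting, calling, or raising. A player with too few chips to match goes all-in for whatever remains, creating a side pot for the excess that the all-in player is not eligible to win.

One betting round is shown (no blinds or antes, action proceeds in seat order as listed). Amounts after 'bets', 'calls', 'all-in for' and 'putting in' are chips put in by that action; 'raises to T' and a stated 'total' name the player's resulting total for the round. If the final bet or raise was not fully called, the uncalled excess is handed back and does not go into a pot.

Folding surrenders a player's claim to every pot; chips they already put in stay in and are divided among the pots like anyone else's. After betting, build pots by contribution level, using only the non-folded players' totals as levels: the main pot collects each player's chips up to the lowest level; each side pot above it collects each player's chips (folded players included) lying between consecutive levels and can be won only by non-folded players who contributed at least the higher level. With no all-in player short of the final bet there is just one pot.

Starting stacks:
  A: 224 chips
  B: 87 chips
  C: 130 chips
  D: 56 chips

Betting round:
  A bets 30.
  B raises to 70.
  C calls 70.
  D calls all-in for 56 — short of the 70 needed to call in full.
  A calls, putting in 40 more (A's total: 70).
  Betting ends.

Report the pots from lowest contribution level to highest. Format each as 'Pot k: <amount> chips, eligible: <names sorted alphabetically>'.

Pot 1: 224 chips, eligible: A, B, C, D
Pot 2: 42 chips, eligible: A, B, C

Derivation:
Contributions: A=70, B=70, C=70, D=56
Pot levels (distinct totals of non-folded players): 56, 70
Layer 1-56: 56 each from A, B, C, D = 56*4 = 224 chips; eligible A, B, C, D
Layer 57-70: 14 each from A, B, C = 14*3 = 42 chips; eligible A, B, C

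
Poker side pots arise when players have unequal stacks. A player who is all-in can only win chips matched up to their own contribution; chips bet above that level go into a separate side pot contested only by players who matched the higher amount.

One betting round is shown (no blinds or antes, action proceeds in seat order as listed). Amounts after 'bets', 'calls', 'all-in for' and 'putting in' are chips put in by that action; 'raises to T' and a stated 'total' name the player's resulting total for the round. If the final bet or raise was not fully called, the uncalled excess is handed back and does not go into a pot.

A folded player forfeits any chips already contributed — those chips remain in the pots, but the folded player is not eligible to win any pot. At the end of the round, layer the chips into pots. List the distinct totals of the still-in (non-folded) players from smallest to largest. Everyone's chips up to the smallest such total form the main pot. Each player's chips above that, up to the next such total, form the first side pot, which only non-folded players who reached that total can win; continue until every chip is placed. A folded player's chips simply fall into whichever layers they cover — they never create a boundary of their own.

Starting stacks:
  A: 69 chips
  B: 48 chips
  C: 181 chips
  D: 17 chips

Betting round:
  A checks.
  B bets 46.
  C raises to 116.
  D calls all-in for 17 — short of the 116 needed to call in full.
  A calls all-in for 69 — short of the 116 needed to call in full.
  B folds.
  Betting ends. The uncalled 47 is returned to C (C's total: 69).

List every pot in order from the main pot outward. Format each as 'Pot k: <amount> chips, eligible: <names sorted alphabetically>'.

Pot 1: 68 chips, eligible: A, C, D
Pot 2: 133 chips, eligible: A, C

Derivation:
Contributions (after 47 returned to C): A=69, B=46, C=69, D=17
Folded: B
Pot levels (distinct totals of non-folded players): 17, 69
Layer 1-17: 17 each from A, B, C, D = 17*4 = 68 chips; eligible A, C, D
Layer 18-69: A 52 + B 29 + C 52 = 133 chips; eligible A, C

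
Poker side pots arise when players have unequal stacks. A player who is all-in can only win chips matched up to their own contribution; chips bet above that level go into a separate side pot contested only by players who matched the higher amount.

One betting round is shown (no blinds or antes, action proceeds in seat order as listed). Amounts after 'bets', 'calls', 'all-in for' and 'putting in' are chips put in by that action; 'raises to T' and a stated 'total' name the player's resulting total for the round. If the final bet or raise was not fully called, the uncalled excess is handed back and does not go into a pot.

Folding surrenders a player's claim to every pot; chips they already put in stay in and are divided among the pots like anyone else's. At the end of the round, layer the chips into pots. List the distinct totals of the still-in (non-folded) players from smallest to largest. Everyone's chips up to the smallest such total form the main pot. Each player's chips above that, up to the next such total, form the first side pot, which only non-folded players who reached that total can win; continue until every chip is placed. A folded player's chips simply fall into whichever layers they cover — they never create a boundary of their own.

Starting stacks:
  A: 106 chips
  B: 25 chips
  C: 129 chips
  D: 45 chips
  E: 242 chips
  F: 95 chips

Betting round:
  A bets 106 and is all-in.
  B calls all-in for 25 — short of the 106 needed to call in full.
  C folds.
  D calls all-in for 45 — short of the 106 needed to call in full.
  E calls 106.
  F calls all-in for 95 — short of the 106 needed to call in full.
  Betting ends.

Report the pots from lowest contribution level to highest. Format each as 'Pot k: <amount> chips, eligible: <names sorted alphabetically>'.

Pot 1: 125 chips, eligible: A, B, D, E, F
Pot 2: 80 chips, eligible: A, D, E, F
Pot 3: 150 chips, eligible: A, E, F
Pot 4: 22 chips, eligible: A, E

Derivation:
Contributions: A=106, B=25, D=45, E=106, F=95
Folded: C
Pot levels (distinct totals of non-folded players): 25, 45, 95, 106
Layer 1-25: 25 each from A, B, D, E, F = 25*5 = 125 chips; eligible A, B, D, E, F
Layer 26-45: 20 each from A, D, E, F = 20*4 = 80 chips; eligible A, D, E, F
Layer 46-95: 50 each from A, E, F = 50*3 = 150 chips; eligible A, E, F
Layer 96-106: 11 each from A, E = 11*2 = 22 chips; eligible A, E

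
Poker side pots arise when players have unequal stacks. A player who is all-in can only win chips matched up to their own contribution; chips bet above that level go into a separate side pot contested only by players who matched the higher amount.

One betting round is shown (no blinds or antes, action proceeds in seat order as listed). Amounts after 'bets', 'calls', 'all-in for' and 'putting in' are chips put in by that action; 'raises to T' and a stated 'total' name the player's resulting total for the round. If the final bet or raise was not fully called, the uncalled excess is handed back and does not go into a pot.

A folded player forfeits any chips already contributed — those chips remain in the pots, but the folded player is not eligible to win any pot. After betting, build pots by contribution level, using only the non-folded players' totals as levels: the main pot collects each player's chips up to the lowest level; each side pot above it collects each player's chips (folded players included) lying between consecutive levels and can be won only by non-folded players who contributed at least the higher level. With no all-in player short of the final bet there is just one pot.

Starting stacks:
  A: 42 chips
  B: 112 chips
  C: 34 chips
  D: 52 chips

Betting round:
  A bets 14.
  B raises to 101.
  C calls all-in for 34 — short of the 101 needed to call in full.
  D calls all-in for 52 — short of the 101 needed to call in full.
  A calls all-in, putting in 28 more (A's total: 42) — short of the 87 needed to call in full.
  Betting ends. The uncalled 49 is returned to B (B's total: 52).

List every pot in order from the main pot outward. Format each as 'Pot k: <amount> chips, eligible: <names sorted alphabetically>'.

Contributions (after 49 returned to B): A=42, B=52, C=34, D=52
Pot levels (distinct totals of non-folded players): 34, 42, 52
Layer 1-34: 34 each from A, B, C, D = 34*4 = 136 chips; eligible A, B, C, D
Layer 35-42: 8 each from A, B, D = 8*3 = 24 chips; eligible A, B, D
Layer 43-52: 10 each from B, D = 10*2 = 20 chips; eligible B, D

Pot 1: 136 chips, eligible: A, B, C, D
Pot 2: 24 chips, eligible: A, B, D
Pot 3: 20 chips, eligible: B, D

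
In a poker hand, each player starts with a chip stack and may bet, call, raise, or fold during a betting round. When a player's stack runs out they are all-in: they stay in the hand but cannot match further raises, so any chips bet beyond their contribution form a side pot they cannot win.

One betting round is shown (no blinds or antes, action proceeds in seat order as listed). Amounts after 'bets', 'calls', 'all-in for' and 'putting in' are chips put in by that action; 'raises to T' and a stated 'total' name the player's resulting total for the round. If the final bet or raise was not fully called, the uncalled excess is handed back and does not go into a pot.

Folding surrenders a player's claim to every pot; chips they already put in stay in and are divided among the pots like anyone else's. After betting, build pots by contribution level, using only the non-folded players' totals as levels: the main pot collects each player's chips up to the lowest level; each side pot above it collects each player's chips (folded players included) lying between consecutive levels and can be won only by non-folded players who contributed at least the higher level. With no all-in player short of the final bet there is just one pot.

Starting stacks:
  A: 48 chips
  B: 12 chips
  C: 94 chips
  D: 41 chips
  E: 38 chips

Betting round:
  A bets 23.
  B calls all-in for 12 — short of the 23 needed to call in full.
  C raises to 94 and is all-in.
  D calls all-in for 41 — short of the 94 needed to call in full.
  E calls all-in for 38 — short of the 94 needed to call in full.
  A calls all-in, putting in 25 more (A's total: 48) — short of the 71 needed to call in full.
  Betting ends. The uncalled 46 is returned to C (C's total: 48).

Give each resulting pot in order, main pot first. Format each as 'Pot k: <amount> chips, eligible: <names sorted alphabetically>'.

Pot 1: 60 chips, eligible: A, B, C, D, E
Pot 2: 104 chips, eligible: A, C, D, E
Pot 3: 9 chips, eligible: A, C, D
Pot 4: 14 chips, eligible: A, C

Derivation:
Contributions (after 46 returned to C): A=48, B=12, C=48, D=41, E=38
Pot levels (distinct totals of non-folded players): 12, 38, 41, 48
Layer 1-12: 12 each from A, B, C, D, E = 12*5 = 60 chips; eligible A, B, C, D, E
Layer 13-38: 26 each from A, C, D, E = 26*4 = 104 chips; eligible A, C, D, E
Layer 39-41: 3 each from A, C, D = 3*3 = 9 chips; eligible A, C, D
Layer 42-48: 7 each from A, C = 7*2 = 14 chips; eligible A, C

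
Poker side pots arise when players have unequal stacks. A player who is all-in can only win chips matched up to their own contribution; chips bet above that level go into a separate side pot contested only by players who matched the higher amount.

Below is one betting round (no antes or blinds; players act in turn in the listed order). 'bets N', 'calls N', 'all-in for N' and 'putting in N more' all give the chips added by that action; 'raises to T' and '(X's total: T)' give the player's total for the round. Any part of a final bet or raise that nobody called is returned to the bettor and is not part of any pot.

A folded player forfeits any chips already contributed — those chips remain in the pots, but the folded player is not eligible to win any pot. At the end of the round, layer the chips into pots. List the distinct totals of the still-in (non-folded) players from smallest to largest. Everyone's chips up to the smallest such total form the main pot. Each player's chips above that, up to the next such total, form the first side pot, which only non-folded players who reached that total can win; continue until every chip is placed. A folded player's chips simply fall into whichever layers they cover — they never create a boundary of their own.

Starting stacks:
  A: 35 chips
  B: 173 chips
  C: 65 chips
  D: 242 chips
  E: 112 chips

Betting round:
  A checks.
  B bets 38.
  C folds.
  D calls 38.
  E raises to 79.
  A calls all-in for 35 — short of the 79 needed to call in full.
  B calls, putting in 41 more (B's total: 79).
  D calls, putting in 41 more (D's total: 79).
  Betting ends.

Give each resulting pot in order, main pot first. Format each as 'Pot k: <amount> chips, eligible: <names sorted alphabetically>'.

Pot 1: 140 chips, eligible: A, B, D, E
Pot 2: 132 chips, eligible: B, D, E

Derivation:
Contributions: A=35, B=79, D=79, E=79
Folded: C
Pot levels (distinct totals of non-folded players): 35, 79
Layer 1-35: 35 each from A, B, D, E = 35*4 = 140 chips; eligible A, B, D, E
Layer 36-79: 44 each from B, D, E = 44*3 = 132 chips; eligible B, D, E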